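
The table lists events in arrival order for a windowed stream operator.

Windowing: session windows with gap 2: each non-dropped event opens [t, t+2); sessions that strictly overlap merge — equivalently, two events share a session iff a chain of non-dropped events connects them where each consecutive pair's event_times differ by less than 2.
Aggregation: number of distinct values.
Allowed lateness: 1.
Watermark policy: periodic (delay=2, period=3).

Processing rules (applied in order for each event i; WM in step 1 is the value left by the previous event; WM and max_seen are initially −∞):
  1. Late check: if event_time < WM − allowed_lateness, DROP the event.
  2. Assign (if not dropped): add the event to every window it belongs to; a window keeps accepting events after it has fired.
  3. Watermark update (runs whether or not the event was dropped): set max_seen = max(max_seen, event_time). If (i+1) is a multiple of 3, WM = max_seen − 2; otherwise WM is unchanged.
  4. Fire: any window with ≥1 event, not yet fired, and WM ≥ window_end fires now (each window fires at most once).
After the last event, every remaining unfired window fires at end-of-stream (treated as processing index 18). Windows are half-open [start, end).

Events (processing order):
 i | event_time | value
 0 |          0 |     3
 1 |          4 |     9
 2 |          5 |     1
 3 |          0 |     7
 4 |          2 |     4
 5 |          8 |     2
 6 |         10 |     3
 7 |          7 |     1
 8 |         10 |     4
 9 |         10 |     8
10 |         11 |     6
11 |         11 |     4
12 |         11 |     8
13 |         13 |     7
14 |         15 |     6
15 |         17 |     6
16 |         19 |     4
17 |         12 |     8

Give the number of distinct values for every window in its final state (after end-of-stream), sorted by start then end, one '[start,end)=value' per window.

i=0 t=0 v=3: → [0,2); WM=−∞
i=1 t=4 v=9: → [4,6); WM=−∞
i=2 t=5 v=1: → [4,7); WM=3
i=3 t=0 v=7: DROP (t<3-1); WM=3
i=4 t=2 v=4: → [2,4); WM=3
i=5 t=8 v=2: → [8,10); WM=6
i=6 t=10 v=3: → [10,12); WM=6
i=7 t=7 v=1: → [7,10); WM=6
i=8 t=10 v=4: → [10,12); WM=8
i=9 t=10 v=8: → [10,12); WM=8
i=10 t=11 v=6: → [10,13); WM=8
i=11 t=11 v=4: → [10,13); WM=9
i=12 t=11 v=8: → [10,13); WM=9
i=13 t=13 v=7: → [13,15); WM=9
i=14 t=15 v=6: → [15,17); WM=13
i=15 t=17 v=6: → [17,19); WM=13
i=16 t=19 v=4: → [19,21); WM=13
i=17 t=12 v=8: → [10,15); WM=17

[0,2)=1 [2,4)=1 [4,7)=2 [7,10)=2 [10,15)=5 [15,17)=1 [17,19)=1 [19,21)=1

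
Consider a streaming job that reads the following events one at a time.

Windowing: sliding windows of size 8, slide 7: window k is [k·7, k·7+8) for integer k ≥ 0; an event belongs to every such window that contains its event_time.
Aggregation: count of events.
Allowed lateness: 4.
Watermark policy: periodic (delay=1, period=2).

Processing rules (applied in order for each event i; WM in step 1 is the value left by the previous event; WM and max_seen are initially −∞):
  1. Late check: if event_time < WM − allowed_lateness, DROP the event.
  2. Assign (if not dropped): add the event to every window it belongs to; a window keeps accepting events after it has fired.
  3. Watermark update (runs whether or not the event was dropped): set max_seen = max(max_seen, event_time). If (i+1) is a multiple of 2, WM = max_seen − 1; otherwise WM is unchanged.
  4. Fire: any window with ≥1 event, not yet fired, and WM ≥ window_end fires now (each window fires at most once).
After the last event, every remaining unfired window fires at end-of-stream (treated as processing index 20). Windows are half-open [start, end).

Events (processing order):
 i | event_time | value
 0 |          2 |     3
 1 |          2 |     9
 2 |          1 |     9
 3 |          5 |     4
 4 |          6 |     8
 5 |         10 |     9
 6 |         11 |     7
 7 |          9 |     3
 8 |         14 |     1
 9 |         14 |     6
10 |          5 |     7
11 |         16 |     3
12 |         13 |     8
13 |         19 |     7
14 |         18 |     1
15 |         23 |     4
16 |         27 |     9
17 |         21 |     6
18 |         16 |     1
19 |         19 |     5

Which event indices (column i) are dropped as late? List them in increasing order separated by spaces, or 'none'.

i=0 t=2 v=3: → [0,8); WM=−∞
i=1 t=2 v=9: → [0,8); WM=1
i=2 t=1 v=9: → [0,8); WM=1
i=3 t=5 v=4: → [0,8); WM=4
i=4 t=6 v=8: → [0,8); WM=4
i=5 t=10 v=9: → [7,15); WM=9; [0,8) fires=5
i=6 t=11 v=7: → [7,15); WM=9
i=7 t=9 v=3: → [7,15); WM=10
i=8 t=14 v=1: → [14,22),[7,15); WM=10
i=9 t=14 v=6: → [14,22),[7,15); WM=13
i=10 t=5 v=7: DROP (t<13-4); WM=13
i=11 t=16 v=3: → [14,22); WM=15; [7,15) fires=5
i=12 t=13 v=8: → [7,15); WM=15
i=13 t=19 v=7: → [14,22); WM=18
i=14 t=18 v=1: → [14,22); WM=18
i=15 t=23 v=4: → [21,29); WM=22; [14,22) fires=5
i=16 t=27 v=9: → [21,29); WM=22
i=17 t=21 v=6: → [21,29),[14,22); WM=26
i=18 t=16 v=1: DROP (t<26-4); WM=26
i=19 t=19 v=5: DROP (t<26-4); WM=26

10 18 19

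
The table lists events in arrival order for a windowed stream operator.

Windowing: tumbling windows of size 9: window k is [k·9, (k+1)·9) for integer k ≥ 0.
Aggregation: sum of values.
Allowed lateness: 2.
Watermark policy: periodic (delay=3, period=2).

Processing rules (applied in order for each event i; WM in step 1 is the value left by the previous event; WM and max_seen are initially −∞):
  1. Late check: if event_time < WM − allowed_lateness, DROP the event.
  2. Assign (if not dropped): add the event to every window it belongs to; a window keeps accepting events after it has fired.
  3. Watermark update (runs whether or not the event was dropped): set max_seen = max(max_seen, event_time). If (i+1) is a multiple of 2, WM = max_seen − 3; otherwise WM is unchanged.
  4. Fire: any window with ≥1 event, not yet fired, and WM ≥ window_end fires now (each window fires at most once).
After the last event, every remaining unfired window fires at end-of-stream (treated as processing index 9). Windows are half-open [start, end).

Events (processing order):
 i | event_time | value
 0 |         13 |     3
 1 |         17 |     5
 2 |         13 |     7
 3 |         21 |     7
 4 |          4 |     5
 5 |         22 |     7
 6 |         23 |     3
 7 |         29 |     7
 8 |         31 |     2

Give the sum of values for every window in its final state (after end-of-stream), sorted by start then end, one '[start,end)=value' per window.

[9,18)=15 [18,27)=17 [27,36)=9

i=0 t=13 v=3: → [9,18); WM=−∞
i=1 t=17 v=5: → [9,18); WM=14
i=2 t=13 v=7: → [9,18); WM=14
i=3 t=21 v=7: → [18,27); WM=18; [9,18) fires=15
i=4 t=4 v=5: DROP (t<18-2); WM=18
i=5 t=22 v=7: → [18,27); WM=19
i=6 t=23 v=3: → [18,27); WM=19
i=7 t=29 v=7: → [27,36); WM=26
i=8 t=31 v=2: → [27,36); WM=26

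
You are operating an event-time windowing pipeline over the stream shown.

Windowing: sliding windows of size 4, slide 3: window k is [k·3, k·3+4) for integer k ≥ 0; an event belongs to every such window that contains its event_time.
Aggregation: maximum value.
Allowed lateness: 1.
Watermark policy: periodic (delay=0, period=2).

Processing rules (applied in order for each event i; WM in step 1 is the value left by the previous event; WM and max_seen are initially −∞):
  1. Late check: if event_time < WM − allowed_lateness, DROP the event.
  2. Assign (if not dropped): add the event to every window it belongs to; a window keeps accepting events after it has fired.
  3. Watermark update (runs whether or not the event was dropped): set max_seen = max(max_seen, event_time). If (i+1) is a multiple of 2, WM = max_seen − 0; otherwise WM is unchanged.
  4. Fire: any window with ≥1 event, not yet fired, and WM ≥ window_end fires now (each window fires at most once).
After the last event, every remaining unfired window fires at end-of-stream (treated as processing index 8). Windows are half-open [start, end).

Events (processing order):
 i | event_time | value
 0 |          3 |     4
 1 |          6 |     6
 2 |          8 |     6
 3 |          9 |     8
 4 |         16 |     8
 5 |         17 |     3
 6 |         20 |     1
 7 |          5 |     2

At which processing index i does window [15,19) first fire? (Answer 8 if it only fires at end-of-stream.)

i=0 t=3 v=4: → [3,7),[0,4); WM=−∞
i=1 t=6 v=6: → [6,10),[3,7); WM=6; [0,4) fires=4
i=2 t=8 v=6: → [6,10); WM=6
i=3 t=9 v=8: → [9,13),[6,10); WM=9; [3,7) fires=6
i=4 t=16 v=8: → [15,19); WM=9
i=5 t=17 v=3: → [15,19); WM=17; [6,10) fires=8 [9,13) fires=8
i=6 t=20 v=1: → [18,22); WM=17
i=7 t=5 v=2: DROP (t<17-1); WM=20; [15,19) fires=8

7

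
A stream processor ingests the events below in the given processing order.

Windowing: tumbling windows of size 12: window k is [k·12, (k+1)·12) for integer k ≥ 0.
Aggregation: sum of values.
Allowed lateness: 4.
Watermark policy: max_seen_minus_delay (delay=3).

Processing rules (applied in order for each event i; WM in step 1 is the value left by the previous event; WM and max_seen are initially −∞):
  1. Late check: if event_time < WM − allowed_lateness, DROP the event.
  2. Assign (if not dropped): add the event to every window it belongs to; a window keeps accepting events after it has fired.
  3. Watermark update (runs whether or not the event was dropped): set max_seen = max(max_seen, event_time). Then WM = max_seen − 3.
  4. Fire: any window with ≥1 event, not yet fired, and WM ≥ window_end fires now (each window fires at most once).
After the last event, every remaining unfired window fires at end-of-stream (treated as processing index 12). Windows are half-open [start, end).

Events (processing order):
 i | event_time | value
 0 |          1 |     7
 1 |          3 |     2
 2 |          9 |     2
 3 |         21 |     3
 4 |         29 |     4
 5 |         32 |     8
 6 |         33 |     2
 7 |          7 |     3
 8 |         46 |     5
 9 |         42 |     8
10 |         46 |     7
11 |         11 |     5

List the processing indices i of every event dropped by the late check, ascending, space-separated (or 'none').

i=0 t=1 v=7: → [0,12); WM=-2
i=1 t=3 v=2: → [0,12); WM=0
i=2 t=9 v=2: → [0,12); WM=6
i=3 t=21 v=3: → [12,24); WM=18; [0,12) fires=11
i=4 t=29 v=4: → [24,36); WM=26; [12,24) fires=3
i=5 t=32 v=8: → [24,36); WM=29
i=6 t=33 v=2: → [24,36); WM=30
i=7 t=7 v=3: DROP (t<30-4); WM=30
i=8 t=46 v=5: → [36,48); WM=43; [24,36) fires=14
i=9 t=42 v=8: → [36,48); WM=43
i=10 t=46 v=7: → [36,48); WM=43
i=11 t=11 v=5: DROP (t<43-4); WM=43

7 11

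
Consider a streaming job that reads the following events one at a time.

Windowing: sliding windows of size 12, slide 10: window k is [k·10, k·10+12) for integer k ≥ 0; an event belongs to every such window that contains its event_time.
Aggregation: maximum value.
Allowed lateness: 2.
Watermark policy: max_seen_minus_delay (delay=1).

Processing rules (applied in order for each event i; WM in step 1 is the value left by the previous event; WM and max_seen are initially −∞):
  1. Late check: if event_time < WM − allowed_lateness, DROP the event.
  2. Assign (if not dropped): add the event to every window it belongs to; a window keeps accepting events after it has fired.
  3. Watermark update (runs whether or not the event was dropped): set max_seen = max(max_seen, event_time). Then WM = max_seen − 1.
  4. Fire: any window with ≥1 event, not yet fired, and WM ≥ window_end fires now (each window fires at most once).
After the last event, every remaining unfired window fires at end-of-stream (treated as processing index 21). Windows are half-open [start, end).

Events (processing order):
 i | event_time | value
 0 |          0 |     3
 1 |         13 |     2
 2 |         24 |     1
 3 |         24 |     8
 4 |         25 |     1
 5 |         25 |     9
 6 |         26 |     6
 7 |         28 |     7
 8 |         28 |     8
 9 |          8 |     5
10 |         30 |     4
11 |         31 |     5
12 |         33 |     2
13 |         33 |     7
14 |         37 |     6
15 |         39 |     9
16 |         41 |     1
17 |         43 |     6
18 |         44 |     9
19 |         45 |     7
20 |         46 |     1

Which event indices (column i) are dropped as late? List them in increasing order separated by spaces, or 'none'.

9

i=0 t=0 v=3: → [0,12); WM=-1
i=1 t=13 v=2: → [10,22); WM=12; [0,12) fires=3
i=2 t=24 v=1: → [20,32); WM=23; [10,22) fires=2
i=3 t=24 v=8: → [20,32); WM=23
i=4 t=25 v=1: → [20,32); WM=24
i=5 t=25 v=9: → [20,32); WM=24
i=6 t=26 v=6: → [20,32); WM=25
i=7 t=28 v=7: → [20,32); WM=27
i=8 t=28 v=8: → [20,32); WM=27
i=9 t=8 v=5: DROP (t<27-2); WM=27
i=10 t=30 v=4: → [30,42),[20,32); WM=29
i=11 t=31 v=5: → [30,42),[20,32); WM=30
i=12 t=33 v=2: → [30,42); WM=32; [20,32) fires=9
i=13 t=33 v=7: → [30,42); WM=32
i=14 t=37 v=6: → [30,42); WM=36
i=15 t=39 v=9: → [30,42); WM=38
i=16 t=41 v=1: → [40,52),[30,42); WM=40
i=17 t=43 v=6: → [40,52); WM=42; [30,42) fires=9
i=18 t=44 v=9: → [40,52); WM=43
i=19 t=45 v=7: → [40,52); WM=44
i=20 t=46 v=1: → [40,52); WM=45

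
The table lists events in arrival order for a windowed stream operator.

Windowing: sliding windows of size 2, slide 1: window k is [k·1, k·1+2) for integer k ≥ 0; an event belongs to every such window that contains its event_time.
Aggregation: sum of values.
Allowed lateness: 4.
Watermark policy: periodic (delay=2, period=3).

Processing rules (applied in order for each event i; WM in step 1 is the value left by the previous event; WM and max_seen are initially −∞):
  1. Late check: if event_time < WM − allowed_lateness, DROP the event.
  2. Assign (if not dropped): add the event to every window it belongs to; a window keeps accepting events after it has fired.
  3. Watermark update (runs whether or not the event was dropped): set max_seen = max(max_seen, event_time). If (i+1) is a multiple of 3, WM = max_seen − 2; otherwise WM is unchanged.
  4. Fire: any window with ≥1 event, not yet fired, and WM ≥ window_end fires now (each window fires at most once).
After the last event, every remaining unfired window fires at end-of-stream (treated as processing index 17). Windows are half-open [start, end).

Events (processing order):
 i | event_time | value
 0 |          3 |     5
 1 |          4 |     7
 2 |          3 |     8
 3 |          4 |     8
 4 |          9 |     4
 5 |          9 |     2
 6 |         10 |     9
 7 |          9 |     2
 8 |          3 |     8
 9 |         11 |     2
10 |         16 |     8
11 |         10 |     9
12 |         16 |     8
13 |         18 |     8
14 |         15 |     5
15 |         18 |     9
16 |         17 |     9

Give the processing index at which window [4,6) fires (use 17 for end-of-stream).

i=0 t=3 v=5: → [3,5),[2,4); WM=−∞
i=1 t=4 v=7: → [4,6),[3,5); WM=−∞
i=2 t=3 v=8: → [3,5),[2,4); WM=2
i=3 t=4 v=8: → [4,6),[3,5); WM=2
i=4 t=9 v=4: → [9,11),[8,10); WM=2
i=5 t=9 v=2: → [9,11),[8,10); WM=7; [2,4) fires=13 [3,5) fires=28 [4,6) fires=15
i=6 t=10 v=9: → [10,12),[9,11); WM=7
i=7 t=9 v=2: → [9,11),[8,10); WM=7
i=8 t=3 v=8: → [3,5),[2,4); WM=8
i=9 t=11 v=2: → [11,13),[10,12); WM=8
i=10 t=16 v=8: → [16,18),[15,17); WM=8
i=11 t=10 v=9: → [10,12),[9,11); WM=14; [8,10) fires=8 [9,11) fires=26 [10,12) fires=20 [11,13) fires=2
i=12 t=16 v=8: → [16,18),[15,17); WM=14
i=13 t=18 v=8: → [18,20),[17,19); WM=14
i=14 t=15 v=5: → [15,17),[14,16); WM=16; [14,16) fires=5
i=15 t=18 v=9: → [18,20),[17,19); WM=16
i=16 t=17 v=9: → [17,19),[16,18); WM=16

5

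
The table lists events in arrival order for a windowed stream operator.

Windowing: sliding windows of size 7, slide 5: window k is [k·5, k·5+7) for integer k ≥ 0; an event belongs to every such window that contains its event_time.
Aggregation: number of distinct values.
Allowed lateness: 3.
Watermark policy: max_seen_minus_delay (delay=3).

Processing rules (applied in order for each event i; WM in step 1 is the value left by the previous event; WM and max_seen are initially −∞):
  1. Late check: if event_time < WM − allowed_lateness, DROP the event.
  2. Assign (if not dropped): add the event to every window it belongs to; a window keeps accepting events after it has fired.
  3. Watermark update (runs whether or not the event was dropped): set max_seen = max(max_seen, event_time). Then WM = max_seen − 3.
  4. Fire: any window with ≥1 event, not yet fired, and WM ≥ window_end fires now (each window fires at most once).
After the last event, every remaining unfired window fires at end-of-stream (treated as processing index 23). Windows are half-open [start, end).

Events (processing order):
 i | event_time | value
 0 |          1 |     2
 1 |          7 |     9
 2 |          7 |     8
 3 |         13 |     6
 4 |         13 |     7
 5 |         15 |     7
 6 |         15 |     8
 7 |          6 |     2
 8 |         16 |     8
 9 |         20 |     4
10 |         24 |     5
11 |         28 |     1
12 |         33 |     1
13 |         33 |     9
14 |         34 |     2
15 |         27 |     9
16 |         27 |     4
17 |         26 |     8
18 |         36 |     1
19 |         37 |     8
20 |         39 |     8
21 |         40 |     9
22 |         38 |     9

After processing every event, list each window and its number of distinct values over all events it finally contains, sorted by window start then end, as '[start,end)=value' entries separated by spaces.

i=0 t=1 v=2: → [0,7); WM=-2
i=1 t=7 v=9: → [5,12); WM=4
i=2 t=7 v=8: → [5,12); WM=4
i=3 t=13 v=6: → [10,17); WM=10; [0,7) fires=1
i=4 t=13 v=7: → [10,17); WM=10
i=5 t=15 v=7: → [15,22),[10,17); WM=12; [5,12) fires=2
i=6 t=15 v=8: → [15,22),[10,17); WM=12
i=7 t=6 v=2: DROP (t<12-3); WM=12
i=8 t=16 v=8: → [15,22),[10,17); WM=13
i=9 t=20 v=4: → [20,27),[15,22); WM=17; [10,17) fires=3
i=10 t=24 v=5: → [20,27); WM=21
i=11 t=28 v=1: → [25,32); WM=25; [15,22) fires=3
i=12 t=33 v=1: → [30,37); WM=30; [20,27) fires=2
i=13 t=33 v=9: → [30,37); WM=30
i=14 t=34 v=2: → [30,37); WM=31
i=15 t=27 v=9: DROP (t<31-3); WM=31
i=16 t=27 v=4: DROP (t<31-3); WM=31
i=17 t=26 v=8: DROP (t<31-3); WM=31
i=18 t=36 v=1: → [35,42),[30,37); WM=33; [25,32) fires=1
i=19 t=37 v=8: → [35,42); WM=34
i=20 t=39 v=8: → [35,42); WM=36
i=21 t=40 v=9: → [40,47),[35,42); WM=37; [30,37) fires=3
i=22 t=38 v=9: → [35,42); WM=37

[0,7)=1 [5,12)=2 [10,17)=3 [15,22)=3 [20,27)=2 [25,32)=1 [30,37)=3 [35,42)=3 [40,47)=1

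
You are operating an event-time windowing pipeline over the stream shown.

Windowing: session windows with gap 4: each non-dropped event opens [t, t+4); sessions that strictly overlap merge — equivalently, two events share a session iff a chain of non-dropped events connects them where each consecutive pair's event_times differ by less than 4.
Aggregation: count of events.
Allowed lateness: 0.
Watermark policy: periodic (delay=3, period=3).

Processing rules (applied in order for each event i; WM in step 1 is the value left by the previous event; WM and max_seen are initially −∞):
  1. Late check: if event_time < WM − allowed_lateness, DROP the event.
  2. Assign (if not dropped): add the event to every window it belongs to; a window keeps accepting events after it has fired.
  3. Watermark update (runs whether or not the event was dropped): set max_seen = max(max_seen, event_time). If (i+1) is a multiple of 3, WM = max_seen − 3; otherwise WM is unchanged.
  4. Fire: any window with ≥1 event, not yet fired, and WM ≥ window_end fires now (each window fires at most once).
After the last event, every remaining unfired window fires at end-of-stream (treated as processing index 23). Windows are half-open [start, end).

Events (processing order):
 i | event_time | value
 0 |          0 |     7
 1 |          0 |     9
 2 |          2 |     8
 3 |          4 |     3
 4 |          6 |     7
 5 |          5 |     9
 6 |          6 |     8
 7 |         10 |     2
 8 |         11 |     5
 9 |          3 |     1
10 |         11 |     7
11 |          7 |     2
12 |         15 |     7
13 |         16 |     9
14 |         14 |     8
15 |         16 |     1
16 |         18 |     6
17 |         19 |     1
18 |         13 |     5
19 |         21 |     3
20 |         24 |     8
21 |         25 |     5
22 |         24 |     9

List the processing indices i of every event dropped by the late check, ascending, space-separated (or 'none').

i=0 t=0 v=7: → [0,4); WM=−∞
i=1 t=0 v=9: → [0,4); WM=−∞
i=2 t=2 v=8: → [0,6); WM=-1
i=3 t=4 v=3: → [0,8); WM=-1
i=4 t=6 v=7: → [0,10); WM=-1
i=5 t=5 v=9: → [0,10); WM=3
i=6 t=6 v=8: → [0,10); WM=3
i=7 t=10 v=2: → [10,14); WM=3
i=8 t=11 v=5: → [10,15); WM=8
i=9 t=3 v=1: DROP (t<8-0); WM=8
i=10 t=11 v=7: → [10,15); WM=8
i=11 t=7 v=2: DROP (t<8-0); WM=8
i=12 t=15 v=7: → [15,19); WM=8
i=13 t=16 v=9: → [15,20); WM=8
i=14 t=14 v=8: → [10,20); WM=13
i=15 t=16 v=1: → [10,20); WM=13
i=16 t=18 v=6: → [10,22); WM=13
i=17 t=19 v=1: → [10,23); WM=16
i=18 t=13 v=5: DROP (t<16-0); WM=16
i=19 t=21 v=3: → [10,25); WM=16
i=20 t=24 v=8: → [10,28); WM=21
i=21 t=25 v=5: → [10,29); WM=21
i=22 t=24 v=9: → [10,29); WM=21

9 11 18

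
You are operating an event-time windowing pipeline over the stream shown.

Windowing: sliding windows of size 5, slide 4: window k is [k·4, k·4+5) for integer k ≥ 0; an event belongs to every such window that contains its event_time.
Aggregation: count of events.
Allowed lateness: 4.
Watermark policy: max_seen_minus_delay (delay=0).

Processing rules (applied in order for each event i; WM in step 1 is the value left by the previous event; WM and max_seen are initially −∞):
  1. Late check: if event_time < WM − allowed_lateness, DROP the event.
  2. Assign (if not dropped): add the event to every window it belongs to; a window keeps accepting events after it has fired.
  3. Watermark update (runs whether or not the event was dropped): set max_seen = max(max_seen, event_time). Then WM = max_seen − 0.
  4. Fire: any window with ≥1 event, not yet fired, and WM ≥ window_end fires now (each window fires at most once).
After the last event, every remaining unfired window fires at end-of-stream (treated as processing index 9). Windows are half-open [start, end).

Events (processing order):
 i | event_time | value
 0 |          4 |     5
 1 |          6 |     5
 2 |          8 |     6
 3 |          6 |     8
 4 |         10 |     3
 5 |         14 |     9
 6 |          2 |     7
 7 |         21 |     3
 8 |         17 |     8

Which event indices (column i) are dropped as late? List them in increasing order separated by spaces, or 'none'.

6

i=0 t=4 v=5: → [4,9),[0,5); WM=4
i=1 t=6 v=5: → [4,9); WM=6; [0,5) fires=1
i=2 t=8 v=6: → [8,13),[4,9); WM=8
i=3 t=6 v=8: → [4,9); WM=8
i=4 t=10 v=3: → [8,13); WM=10; [4,9) fires=4
i=5 t=14 v=9: → [12,17); WM=14; [8,13) fires=2
i=6 t=2 v=7: DROP (t<14-4); WM=14
i=7 t=21 v=3: → [20,25); WM=21; [12,17) fires=1
i=8 t=17 v=8: → [16,21); WM=21; [16,21) fires=1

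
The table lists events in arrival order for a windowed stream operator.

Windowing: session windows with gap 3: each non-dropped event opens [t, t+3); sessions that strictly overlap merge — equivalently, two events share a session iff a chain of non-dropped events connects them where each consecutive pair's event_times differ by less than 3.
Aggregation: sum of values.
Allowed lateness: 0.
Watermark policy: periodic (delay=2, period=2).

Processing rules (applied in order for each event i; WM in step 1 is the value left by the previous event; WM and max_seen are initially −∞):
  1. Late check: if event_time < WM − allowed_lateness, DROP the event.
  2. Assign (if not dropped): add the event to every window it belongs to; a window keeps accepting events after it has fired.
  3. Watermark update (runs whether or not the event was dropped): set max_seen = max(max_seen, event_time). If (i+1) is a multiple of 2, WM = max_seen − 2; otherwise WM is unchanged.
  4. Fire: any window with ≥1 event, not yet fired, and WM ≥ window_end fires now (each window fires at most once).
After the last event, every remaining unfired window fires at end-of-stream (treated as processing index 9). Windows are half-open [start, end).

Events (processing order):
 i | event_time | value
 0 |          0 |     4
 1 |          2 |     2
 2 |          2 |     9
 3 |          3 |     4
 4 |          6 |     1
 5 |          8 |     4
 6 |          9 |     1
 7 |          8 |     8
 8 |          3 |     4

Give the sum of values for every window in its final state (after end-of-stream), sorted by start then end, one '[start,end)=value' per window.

[0,6)=19 [6,12)=14

i=0 t=0 v=4: → [0,3); WM=−∞
i=1 t=2 v=2: → [0,5); WM=0
i=2 t=2 v=9: → [0,5); WM=0
i=3 t=3 v=4: → [0,6); WM=1
i=4 t=6 v=1: → [6,9); WM=1
i=5 t=8 v=4: → [6,11); WM=6
i=6 t=9 v=1: → [6,12); WM=6
i=7 t=8 v=8: → [6,12); WM=7
i=8 t=3 v=4: DROP (t<7-0); WM=7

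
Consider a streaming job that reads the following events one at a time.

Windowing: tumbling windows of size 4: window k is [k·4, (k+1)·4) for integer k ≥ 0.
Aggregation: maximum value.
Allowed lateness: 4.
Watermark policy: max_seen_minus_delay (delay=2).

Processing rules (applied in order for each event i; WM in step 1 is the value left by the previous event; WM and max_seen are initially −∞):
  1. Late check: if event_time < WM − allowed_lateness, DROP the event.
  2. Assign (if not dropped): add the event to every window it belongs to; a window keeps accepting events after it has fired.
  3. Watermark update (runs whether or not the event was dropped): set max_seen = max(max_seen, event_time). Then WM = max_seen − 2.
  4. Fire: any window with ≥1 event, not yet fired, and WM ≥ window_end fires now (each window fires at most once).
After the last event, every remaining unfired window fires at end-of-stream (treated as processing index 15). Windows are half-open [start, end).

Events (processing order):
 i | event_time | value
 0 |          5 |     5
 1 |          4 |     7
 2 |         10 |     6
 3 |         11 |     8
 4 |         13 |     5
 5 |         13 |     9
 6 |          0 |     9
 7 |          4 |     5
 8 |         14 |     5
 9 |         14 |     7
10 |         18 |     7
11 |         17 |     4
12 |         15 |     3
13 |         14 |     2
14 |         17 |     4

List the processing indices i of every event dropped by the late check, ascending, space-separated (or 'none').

6 7

i=0 t=5 v=5: → [4,8); WM=3
i=1 t=4 v=7: → [4,8); WM=3
i=2 t=10 v=6: → [8,12); WM=8; [4,8) fires=7
i=3 t=11 v=8: → [8,12); WM=9
i=4 t=13 v=5: → [12,16); WM=11
i=5 t=13 v=9: → [12,16); WM=11
i=6 t=0 v=9: DROP (t<11-4); WM=11
i=7 t=4 v=5: DROP (t<11-4); WM=11
i=8 t=14 v=5: → [12,16); WM=12; [8,12) fires=8
i=9 t=14 v=7: → [12,16); WM=12
i=10 t=18 v=7: → [16,20); WM=16; [12,16) fires=9
i=11 t=17 v=4: → [16,20); WM=16
i=12 t=15 v=3: → [12,16); WM=16
i=13 t=14 v=2: → [12,16); WM=16
i=14 t=17 v=4: → [16,20); WM=16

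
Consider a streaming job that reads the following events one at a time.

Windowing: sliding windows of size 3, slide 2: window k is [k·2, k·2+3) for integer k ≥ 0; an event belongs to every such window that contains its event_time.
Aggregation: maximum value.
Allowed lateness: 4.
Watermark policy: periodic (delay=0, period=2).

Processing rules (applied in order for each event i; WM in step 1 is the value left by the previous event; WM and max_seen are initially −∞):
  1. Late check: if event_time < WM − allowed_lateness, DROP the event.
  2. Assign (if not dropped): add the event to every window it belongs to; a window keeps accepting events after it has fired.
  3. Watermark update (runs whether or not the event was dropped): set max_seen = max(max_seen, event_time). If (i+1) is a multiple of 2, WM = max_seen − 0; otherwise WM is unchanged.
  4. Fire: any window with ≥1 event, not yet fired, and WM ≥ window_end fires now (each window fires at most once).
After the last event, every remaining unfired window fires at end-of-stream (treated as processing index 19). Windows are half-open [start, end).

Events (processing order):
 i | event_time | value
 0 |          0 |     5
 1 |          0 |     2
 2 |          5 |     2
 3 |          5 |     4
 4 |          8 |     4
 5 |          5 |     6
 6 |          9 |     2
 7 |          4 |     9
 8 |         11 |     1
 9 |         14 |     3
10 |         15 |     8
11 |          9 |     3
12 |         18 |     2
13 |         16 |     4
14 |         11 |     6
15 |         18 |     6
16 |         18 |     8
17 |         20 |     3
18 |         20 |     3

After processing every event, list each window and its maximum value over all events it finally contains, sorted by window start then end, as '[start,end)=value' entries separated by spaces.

i=0 t=0 v=5: → [0,3); WM=−∞
i=1 t=0 v=2: → [0,3); WM=0
i=2 t=5 v=2: → [4,7); WM=0
i=3 t=5 v=4: → [4,7); WM=5; [0,3) fires=5
i=4 t=8 v=4: → [8,11),[6,9); WM=5
i=5 t=5 v=6: → [4,7); WM=8; [4,7) fires=6
i=6 t=9 v=2: → [8,11); WM=8
i=7 t=4 v=9: → [4,7),[2,5); WM=9; [2,5) fires=9 [6,9) fires=4
i=8 t=11 v=1: → [10,13); WM=9
i=9 t=14 v=3: → [14,17),[12,15); WM=14; [8,11) fires=4 [10,13) fires=1
i=10 t=15 v=8: → [14,17); WM=14
i=11 t=9 v=3: DROP (t<14-4); WM=15; [12,15) fires=3
i=12 t=18 v=2: → [18,21),[16,19); WM=15
i=13 t=16 v=4: → [16,19),[14,17); WM=18; [14,17) fires=8
i=14 t=11 v=6: DROP (t<18-4); WM=18
i=15 t=18 v=6: → [18,21),[16,19); WM=18
i=16 t=18 v=8: → [18,21),[16,19); WM=18
i=17 t=20 v=3: → [20,23),[18,21); WM=20; [16,19) fires=8
i=18 t=20 v=3: → [20,23),[18,21); WM=20

[0,3)=5 [2,5)=9 [4,7)=9 [6,9)=4 [8,11)=4 [10,13)=1 [12,15)=3 [14,17)=8 [16,19)=8 [18,21)=8 [20,23)=3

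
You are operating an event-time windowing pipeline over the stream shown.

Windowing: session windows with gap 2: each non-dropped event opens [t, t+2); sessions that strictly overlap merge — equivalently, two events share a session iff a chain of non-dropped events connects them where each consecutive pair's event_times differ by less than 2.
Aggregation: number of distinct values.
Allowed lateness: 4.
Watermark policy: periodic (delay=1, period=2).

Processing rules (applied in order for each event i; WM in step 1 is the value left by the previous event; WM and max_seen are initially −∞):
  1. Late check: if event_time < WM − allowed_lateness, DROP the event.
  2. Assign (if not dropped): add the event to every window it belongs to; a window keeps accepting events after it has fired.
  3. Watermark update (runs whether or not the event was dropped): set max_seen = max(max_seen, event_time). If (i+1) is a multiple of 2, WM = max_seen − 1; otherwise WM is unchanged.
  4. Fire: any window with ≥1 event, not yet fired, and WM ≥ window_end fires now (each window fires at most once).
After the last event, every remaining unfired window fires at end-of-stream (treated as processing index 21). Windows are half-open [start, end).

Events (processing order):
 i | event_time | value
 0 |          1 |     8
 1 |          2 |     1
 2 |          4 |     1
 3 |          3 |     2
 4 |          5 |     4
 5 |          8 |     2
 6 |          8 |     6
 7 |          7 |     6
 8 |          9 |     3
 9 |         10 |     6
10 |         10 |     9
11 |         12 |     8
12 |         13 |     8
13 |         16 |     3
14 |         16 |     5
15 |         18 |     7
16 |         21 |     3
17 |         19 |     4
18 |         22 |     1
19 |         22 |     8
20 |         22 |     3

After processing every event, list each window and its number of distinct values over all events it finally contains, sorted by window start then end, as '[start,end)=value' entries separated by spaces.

[1,7)=4 [7,12)=4 [12,15)=1 [16,18)=2 [18,21)=2 [21,24)=3

i=0 t=1 v=8: → [1,3); WM=−∞
i=1 t=2 v=1: → [1,4); WM=1
i=2 t=4 v=1: → [4,6); WM=1
i=3 t=3 v=2: → [1,6); WM=3
i=4 t=5 v=4: → [1,7); WM=3
i=5 t=8 v=2: → [8,10); WM=7
i=6 t=8 v=6: → [8,10); WM=7
i=7 t=7 v=6: → [7,10); WM=7
i=8 t=9 v=3: → [7,11); WM=7
i=9 t=10 v=6: → [7,12); WM=9
i=10 t=10 v=9: → [7,12); WM=9
i=11 t=12 v=8: → [12,14); WM=11
i=12 t=13 v=8: → [12,15); WM=11
i=13 t=16 v=3: → [16,18); WM=15
i=14 t=16 v=5: → [16,18); WM=15
i=15 t=18 v=7: → [18,20); WM=17
i=16 t=21 v=3: → [21,23); WM=17
i=17 t=19 v=4: → [18,21); WM=20
i=18 t=22 v=1: → [21,24); WM=20
i=19 t=22 v=8: → [21,24); WM=21
i=20 t=22 v=3: → [21,24); WM=21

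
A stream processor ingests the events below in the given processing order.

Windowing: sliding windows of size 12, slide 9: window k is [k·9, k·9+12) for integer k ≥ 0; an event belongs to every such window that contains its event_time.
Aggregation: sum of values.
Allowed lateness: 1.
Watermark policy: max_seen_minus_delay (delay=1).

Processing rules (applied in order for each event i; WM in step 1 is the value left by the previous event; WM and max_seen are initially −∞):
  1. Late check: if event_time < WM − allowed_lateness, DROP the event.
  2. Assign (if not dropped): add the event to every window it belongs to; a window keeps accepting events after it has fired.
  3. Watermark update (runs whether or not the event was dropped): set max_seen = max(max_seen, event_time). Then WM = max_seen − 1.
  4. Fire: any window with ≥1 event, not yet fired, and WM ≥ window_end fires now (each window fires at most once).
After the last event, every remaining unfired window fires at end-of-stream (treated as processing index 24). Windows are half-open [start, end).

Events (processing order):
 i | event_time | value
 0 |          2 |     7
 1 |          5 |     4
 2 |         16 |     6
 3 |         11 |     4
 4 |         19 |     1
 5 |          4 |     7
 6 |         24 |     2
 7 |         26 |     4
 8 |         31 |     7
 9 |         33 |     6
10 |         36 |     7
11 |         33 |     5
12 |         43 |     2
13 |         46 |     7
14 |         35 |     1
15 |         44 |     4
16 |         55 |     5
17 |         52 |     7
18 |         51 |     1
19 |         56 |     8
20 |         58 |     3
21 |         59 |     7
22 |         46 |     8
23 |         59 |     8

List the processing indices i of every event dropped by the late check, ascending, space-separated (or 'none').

3 5 11 14 17 18 22

i=0 t=2 v=7: → [0,12); WM=1
i=1 t=5 v=4: → [0,12); WM=4
i=2 t=16 v=6: → [9,21); WM=15; [0,12) fires=11
i=3 t=11 v=4: DROP (t<15-1); WM=15
i=4 t=19 v=1: → [18,30),[9,21); WM=18
i=5 t=4 v=7: DROP (t<18-1); WM=18
i=6 t=24 v=2: → [18,30); WM=23; [9,21) fires=7
i=7 t=26 v=4: → [18,30); WM=25
i=8 t=31 v=7: → [27,39); WM=30; [18,30) fires=7
i=9 t=33 v=6: → [27,39); WM=32
i=10 t=36 v=7: → [36,48),[27,39); WM=35
i=11 t=33 v=5: DROP (t<35-1); WM=35
i=12 t=43 v=2: → [36,48); WM=42; [27,39) fires=20
i=13 t=46 v=7: → [45,57),[36,48); WM=45
i=14 t=35 v=1: DROP (t<45-1); WM=45
i=15 t=44 v=4: → [36,48); WM=45
i=16 t=55 v=5: → [54,66),[45,57); WM=54; [36,48) fires=20
i=17 t=52 v=7: DROP (t<54-1); WM=54
i=18 t=51 v=1: DROP (t<54-1); WM=54
i=19 t=56 v=8: → [54,66),[45,57); WM=55
i=20 t=58 v=3: → [54,66); WM=57; [45,57) fires=20
i=21 t=59 v=7: → [54,66); WM=58
i=22 t=46 v=8: DROP (t<58-1); WM=58
i=23 t=59 v=8: → [54,66); WM=58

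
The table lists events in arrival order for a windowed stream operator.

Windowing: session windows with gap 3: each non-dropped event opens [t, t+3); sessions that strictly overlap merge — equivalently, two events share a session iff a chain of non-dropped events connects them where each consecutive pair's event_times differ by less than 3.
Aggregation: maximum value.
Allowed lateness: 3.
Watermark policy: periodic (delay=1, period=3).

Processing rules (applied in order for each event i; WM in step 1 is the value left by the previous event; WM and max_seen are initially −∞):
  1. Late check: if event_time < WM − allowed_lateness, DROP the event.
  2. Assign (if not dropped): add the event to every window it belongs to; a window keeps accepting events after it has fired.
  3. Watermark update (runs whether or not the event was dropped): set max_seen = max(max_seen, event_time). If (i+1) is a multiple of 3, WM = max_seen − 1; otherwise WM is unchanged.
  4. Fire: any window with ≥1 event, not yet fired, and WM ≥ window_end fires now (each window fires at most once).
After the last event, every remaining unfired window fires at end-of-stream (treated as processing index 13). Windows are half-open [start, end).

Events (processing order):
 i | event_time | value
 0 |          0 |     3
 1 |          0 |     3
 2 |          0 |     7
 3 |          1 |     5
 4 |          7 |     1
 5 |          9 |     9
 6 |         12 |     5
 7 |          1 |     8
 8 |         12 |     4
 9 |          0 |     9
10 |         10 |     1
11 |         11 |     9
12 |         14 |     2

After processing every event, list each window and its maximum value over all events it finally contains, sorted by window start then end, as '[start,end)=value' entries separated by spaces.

i=0 t=0 v=3: → [0,3); WM=−∞
i=1 t=0 v=3: → [0,3); WM=−∞
i=2 t=0 v=7: → [0,3); WM=-1
i=3 t=1 v=5: → [0,4); WM=-1
i=4 t=7 v=1: → [7,10); WM=-1
i=5 t=9 v=9: → [7,12); WM=8
i=6 t=12 v=5: → [12,15); WM=8
i=7 t=1 v=8: DROP (t<8-3); WM=8
i=8 t=12 v=4: → [12,15); WM=11
i=9 t=0 v=9: DROP (t<11-3); WM=11
i=10 t=10 v=1: → [7,15); WM=11
i=11 t=11 v=9: → [7,15); WM=11
i=12 t=14 v=2: → [7,17); WM=11

[0,4)=7 [7,17)=9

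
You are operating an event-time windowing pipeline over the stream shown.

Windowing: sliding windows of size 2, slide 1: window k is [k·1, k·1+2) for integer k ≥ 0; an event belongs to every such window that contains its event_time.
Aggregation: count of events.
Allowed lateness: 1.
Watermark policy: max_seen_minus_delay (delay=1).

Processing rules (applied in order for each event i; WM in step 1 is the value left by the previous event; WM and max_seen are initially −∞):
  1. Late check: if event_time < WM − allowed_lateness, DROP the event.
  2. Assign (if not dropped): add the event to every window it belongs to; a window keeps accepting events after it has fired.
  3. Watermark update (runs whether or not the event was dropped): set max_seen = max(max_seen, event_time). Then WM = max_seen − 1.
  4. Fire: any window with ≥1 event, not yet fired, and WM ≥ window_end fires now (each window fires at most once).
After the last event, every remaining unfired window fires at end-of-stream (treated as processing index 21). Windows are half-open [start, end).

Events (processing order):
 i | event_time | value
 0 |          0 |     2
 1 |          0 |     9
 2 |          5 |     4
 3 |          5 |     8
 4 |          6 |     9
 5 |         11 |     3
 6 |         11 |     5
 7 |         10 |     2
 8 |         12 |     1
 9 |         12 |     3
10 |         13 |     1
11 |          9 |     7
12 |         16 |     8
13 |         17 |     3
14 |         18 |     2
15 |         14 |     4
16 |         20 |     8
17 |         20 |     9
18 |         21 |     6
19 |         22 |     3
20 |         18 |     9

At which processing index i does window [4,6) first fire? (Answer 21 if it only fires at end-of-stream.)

i=0 t=0 v=2: → [0,2); WM=-1
i=1 t=0 v=9: → [0,2); WM=-1
i=2 t=5 v=4: → [5,7),[4,6); WM=4; [0,2) fires=2
i=3 t=5 v=8: → [5,7),[4,6); WM=4
i=4 t=6 v=9: → [6,8),[5,7); WM=5
i=5 t=11 v=3: → [11,13),[10,12); WM=10; [4,6) fires=2 [5,7) fires=3 [6,8) fires=1
i=6 t=11 v=5: → [11,13),[10,12); WM=10
i=7 t=10 v=2: → [10,12),[9,11); WM=10
i=8 t=12 v=1: → [12,14),[11,13); WM=11; [9,11) fires=1
i=9 t=12 v=3: → [12,14),[11,13); WM=11
i=10 t=13 v=1: → [13,15),[12,14); WM=12; [10,12) fires=3
i=11 t=9 v=7: DROP (t<12-1); WM=12
i=12 t=16 v=8: → [16,18),[15,17); WM=15; [11,13) fires=4 [12,14) fires=3 [13,15) fires=1
i=13 t=17 v=3: → [17,19),[16,18); WM=16
i=14 t=18 v=2: → [18,20),[17,19); WM=17; [15,17) fires=1
i=15 t=14 v=4: DROP (t<17-1); WM=17
i=16 t=20 v=8: → [20,22),[19,21); WM=19; [16,18) fires=2 [17,19) fires=2
i=17 t=20 v=9: → [20,22),[19,21); WM=19
i=18 t=21 v=6: → [21,23),[20,22); WM=20; [18,20) fires=1
i=19 t=22 v=3: → [22,24),[21,23); WM=21; [19,21) fires=2
i=20 t=18 v=9: DROP (t<21-1); WM=21

5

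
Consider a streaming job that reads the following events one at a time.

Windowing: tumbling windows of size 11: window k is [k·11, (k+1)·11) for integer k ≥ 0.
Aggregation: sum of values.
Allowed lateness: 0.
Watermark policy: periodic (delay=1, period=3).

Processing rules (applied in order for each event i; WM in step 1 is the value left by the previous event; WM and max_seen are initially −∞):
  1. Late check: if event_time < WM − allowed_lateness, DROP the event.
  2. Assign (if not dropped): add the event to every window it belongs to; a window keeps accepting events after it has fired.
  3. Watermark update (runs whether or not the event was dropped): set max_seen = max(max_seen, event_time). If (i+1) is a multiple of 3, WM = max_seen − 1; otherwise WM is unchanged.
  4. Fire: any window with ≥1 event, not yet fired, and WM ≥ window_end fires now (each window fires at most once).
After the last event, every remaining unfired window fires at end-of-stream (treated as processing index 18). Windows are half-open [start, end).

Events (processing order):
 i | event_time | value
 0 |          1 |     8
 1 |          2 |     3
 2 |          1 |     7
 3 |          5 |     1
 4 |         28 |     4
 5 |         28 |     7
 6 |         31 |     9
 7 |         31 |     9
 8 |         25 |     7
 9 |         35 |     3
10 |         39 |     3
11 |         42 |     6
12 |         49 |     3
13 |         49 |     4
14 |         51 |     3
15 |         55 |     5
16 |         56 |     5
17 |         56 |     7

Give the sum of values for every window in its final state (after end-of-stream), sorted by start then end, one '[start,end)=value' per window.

i=0 t=1 v=8: → [0,11); WM=−∞
i=1 t=2 v=3: → [0,11); WM=−∞
i=2 t=1 v=7: → [0,11); WM=1
i=3 t=5 v=1: → [0,11); WM=1
i=4 t=28 v=4: → [22,33); WM=1
i=5 t=28 v=7: → [22,33); WM=27; [0,11) fires=19
i=6 t=31 v=9: → [22,33); WM=27
i=7 t=31 v=9: → [22,33); WM=27
i=8 t=25 v=7: DROP (t<27-0); WM=30
i=9 t=35 v=3: → [33,44); WM=30
i=10 t=39 v=3: → [33,44); WM=30
i=11 t=42 v=6: → [33,44); WM=41; [22,33) fires=29
i=12 t=49 v=3: → [44,55); WM=41
i=13 t=49 v=4: → [44,55); WM=41
i=14 t=51 v=3: → [44,55); WM=50; [33,44) fires=12
i=15 t=55 v=5: → [55,66); WM=50
i=16 t=56 v=5: → [55,66); WM=50
i=17 t=56 v=7: → [55,66); WM=55; [44,55) fires=10

[0,11)=19 [22,33)=29 [33,44)=12 [44,55)=10 [55,66)=17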